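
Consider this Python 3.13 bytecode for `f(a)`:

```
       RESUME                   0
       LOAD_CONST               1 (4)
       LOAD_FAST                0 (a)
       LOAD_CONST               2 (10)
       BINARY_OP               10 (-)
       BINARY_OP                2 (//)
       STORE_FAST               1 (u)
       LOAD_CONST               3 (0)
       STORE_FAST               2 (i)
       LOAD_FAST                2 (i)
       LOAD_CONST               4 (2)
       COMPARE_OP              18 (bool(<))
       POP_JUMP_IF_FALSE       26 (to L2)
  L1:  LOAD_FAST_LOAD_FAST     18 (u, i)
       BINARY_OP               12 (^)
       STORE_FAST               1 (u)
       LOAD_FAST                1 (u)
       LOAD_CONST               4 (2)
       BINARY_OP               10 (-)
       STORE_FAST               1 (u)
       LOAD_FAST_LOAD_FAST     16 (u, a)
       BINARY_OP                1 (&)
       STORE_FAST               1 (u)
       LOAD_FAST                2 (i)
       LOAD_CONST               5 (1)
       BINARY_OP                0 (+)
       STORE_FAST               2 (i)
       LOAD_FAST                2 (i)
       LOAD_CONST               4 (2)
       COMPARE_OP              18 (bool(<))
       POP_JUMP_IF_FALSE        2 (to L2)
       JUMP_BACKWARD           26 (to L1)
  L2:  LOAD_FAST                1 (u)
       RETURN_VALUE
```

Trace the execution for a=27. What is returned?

25

LOAD_CONST → push 4. Stack: [4]
LOAD_FAST a → push 27. Stack: [4, 27]
LOAD_CONST → push 10. Stack: [4, 27, 10]
BINARY_OP - → 27 - 10 = 17. Stack: [4, 17]
BINARY_OP // → 4 // 17 = 0. Stack: [0]
STORE_FAST u → u=0. Stack: []
LOAD_CONST → push 0. Stack: [0]
STORE_FAST i → i=0. Stack: []
LOAD_FAST i → push 0. Stack: [0]
LOAD_CONST → push 2. Stack: [0, 2]
COMPARE_OP bool(<) → 0 vs 2 = True. Stack: [True]
POP_JUMP_IF_FALSE → pop True; no jump. Stack: []
LOAD_FAST_LOAD_FAST u,i → push 0,0. Stack: [0, 0]
BINARY_OP ^ → 0 ^ 0 = 0. Stack: [0]
STORE_FAST u → u=0. Stack: []
LOAD_FAST u → push 0. Stack: [0]
LOAD_CONST → push 2. Stack: [0, 2]
BINARY_OP - → 0 - 2 = -2. Stack: [-2]
STORE_FAST u → u=-2. Stack: []
LOAD_FAST_LOAD_FAST u,a → push -2,27. Stack: [-2, 27]
BINARY_OP & → -2 & 27 = 26. Stack: [26]
STORE_FAST u → u=26. Stack: []
LOAD_FAST i → push 0. Stack: [0]
LOAD_CONST → push 1. Stack: [0, 1]
BINARY_OP + → 0 + 1 = 1. Stack: [1]
STORE_FAST i → i=1. Stack: []
LOAD_FAST i → push 1. Stack: [1]
LOAD_CONST → push 2. Stack: [1, 2]
COMPARE_OP bool(<) → 1 vs 2 = True. Stack: [True]
POP_JUMP_IF_FALSE → pop True; no jump. Stack: []
LOAD_FAST_LOAD_FAST u,i → push 26,1. Stack: [26, 1]
BINARY_OP ^ → 26 ^ 1 = 27. Stack: [27]
STORE_FAST u → u=27. Stack: []
LOAD_FAST u → push 27. Stack: [27]
LOAD_CONST → push 2. Stack: [27, 2]
BINARY_OP - → 27 - 2 = 25. Stack: [25]
STORE_FAST u → u=25. Stack: []
LOAD_FAST_LOAD_FAST u,a → push 25,27. Stack: [25, 27]
BINARY_OP & → 25 & 27 = 25. Stack: [25]
STORE_FAST u → u=25. Stack: []
LOAD_FAST i → push 1. Stack: [1]
LOAD_CONST → push 1. Stack: [1, 1]
BINARY_OP + → 1 + 1 = 2. Stack: [2]
STORE_FAST i → i=2. Stack: []
LOAD_FAST i → push 2. Stack: [2]
LOAD_CONST → push 2. Stack: [2, 2]
COMPARE_OP bool(<) → 2 vs 2 = False. Stack: [False]
POP_JUMP_IF_FALSE → pop False; jump. Stack: []
LOAD_FAST u → push 25. Stack: [25]
RETURN_VALUE → return 25.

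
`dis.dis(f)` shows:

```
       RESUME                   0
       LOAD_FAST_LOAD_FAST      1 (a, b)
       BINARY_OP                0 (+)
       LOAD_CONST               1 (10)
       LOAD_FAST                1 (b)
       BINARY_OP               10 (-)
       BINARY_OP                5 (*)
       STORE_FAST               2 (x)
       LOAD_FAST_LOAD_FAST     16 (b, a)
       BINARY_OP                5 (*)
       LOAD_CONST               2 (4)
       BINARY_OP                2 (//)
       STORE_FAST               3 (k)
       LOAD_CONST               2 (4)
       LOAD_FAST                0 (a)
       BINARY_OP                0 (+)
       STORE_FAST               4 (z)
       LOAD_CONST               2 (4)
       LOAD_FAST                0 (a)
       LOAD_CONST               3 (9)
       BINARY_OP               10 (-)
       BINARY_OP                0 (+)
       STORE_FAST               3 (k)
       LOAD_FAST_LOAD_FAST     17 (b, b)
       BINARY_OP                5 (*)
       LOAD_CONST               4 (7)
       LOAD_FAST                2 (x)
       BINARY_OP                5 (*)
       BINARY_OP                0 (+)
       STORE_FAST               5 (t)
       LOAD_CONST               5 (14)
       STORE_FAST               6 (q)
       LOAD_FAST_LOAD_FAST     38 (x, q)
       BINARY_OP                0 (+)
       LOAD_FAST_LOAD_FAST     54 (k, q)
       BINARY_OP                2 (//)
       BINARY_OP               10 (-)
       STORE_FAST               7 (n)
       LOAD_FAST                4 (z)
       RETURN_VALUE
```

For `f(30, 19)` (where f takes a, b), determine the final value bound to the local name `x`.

-441

LOAD_FAST_LOAD_FAST a,b → push 30,19. Stack: [30, 19]
BINARY_OP + → 30 + 19 = 49. Stack: [49]
LOAD_CONST → push 10. Stack: [49, 10]
LOAD_FAST b → push 19. Stack: [49, 10, 19]
BINARY_OP - → 10 - 19 = -9. Stack: [49, -9]
BINARY_OP * → 49 * -9 = -441. Stack: [-441]
STORE_FAST x → x=-441. Stack: []
LOAD_FAST_LOAD_FAST b,a → push 19,30. Stack: [19, 30]
BINARY_OP * → 19 * 30 = 570. Stack: [570]
LOAD_CONST → push 4. Stack: [570, 4]
BINARY_OP // → 570 // 4 = 142. Stack: [142]
STORE_FAST k → k=142. Stack: []
LOAD_CONST → push 4. Stack: [4]
LOAD_FAST a → push 30. Stack: [4, 30]
BINARY_OP + → 4 + 30 = 34. Stack: [34]
STORE_FAST z → z=34. Stack: []
LOAD_CONST → push 4. Stack: [4]
LOAD_FAST a → push 30. Stack: [4, 30]
LOAD_CONST → push 9. Stack: [4, 30, 9]
BINARY_OP - → 30 - 9 = 21. Stack: [4, 21]
BINARY_OP + → 4 + 21 = 25. Stack: [25]
STORE_FAST k → k=25. Stack: []
LOAD_FAST_LOAD_FAST b,b → push 19,19. Stack: [19, 19]
BINARY_OP * → 19 * 19 = 361. Stack: [361]
LOAD_CONST → push 7. Stack: [361, 7]
LOAD_FAST x → push -441. Stack: [361, 7, -441]
BINARY_OP * → 7 * -441 = -3087. Stack: [361, -3087]
BINARY_OP + → 361 + -3087 = -2726. Stack: [-2726]
STORE_FAST t → t=-2726. Stack: []
LOAD_CONST → push 14. Stack: [14]
STORE_FAST q → q=14. Stack: []
LOAD_FAST_LOAD_FAST x,q → push -441,14. Stack: [-441, 14]
BINARY_OP + → -441 + 14 = -427. Stack: [-427]
LOAD_FAST_LOAD_FAST k,q → push 25,14. Stack: [-427, 25, 14]
BINARY_OP // → 25 // 14 = 1. Stack: [-427, 1]
BINARY_OP - → -427 - 1 = -428. Stack: [-428]
STORE_FAST n → n=-428. Stack: []
LOAD_FAST z → push 34. Stack: [34]
RETURN_VALUE → return 34.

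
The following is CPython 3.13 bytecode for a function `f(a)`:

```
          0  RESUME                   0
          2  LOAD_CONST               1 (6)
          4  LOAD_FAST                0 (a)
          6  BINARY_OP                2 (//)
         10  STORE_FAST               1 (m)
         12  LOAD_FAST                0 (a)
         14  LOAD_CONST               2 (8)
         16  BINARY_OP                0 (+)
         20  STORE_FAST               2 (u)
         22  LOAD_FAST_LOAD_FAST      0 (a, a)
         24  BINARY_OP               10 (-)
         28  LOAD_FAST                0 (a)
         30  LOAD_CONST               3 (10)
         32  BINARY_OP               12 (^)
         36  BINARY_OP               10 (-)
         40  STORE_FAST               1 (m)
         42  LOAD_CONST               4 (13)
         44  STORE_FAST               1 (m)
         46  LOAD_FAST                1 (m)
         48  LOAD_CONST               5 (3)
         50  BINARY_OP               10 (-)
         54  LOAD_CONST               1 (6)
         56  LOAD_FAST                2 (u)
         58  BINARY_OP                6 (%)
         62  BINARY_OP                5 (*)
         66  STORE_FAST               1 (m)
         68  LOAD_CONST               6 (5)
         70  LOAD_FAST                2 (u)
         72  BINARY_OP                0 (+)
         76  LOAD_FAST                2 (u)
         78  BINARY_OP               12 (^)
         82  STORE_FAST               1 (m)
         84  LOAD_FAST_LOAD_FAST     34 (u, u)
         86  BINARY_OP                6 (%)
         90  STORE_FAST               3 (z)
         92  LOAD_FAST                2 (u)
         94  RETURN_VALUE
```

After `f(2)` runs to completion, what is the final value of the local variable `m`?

LOAD_CONST → push 6. Stack: [6]
LOAD_FAST a → push 2. Stack: [6, 2]
BINARY_OP // → 6 // 2 = 3. Stack: [3]
STORE_FAST m → m=3. Stack: []
LOAD_FAST a → push 2. Stack: [2]
LOAD_CONST → push 8. Stack: [2, 8]
BINARY_OP + → 2 + 8 = 10. Stack: [10]
STORE_FAST u → u=10. Stack: []
LOAD_FAST_LOAD_FAST a,a → push 2,2. Stack: [2, 2]
BINARY_OP - → 2 - 2 = 0. Stack: [0]
LOAD_FAST a → push 2. Stack: [0, 2]
LOAD_CONST → push 10. Stack: [0, 2, 10]
BINARY_OP ^ → 2 ^ 10 = 8. Stack: [0, 8]
BINARY_OP - → 0 - 8 = -8. Stack: [-8]
STORE_FAST m → m=-8. Stack: []
LOAD_CONST → push 13. Stack: [13]
STORE_FAST m → m=13. Stack: []
LOAD_FAST m → push 13. Stack: [13]
LOAD_CONST → push 3. Stack: [13, 3]
BINARY_OP - → 13 - 3 = 10. Stack: [10]
LOAD_CONST → push 6. Stack: [10, 6]
LOAD_FAST u → push 10. Stack: [10, 6, 10]
BINARY_OP % → 6 % 10 = 6. Stack: [10, 6]
BINARY_OP * → 10 * 6 = 60. Stack: [60]
STORE_FAST m → m=60. Stack: []
LOAD_CONST → push 5. Stack: [5]
LOAD_FAST u → push 10. Stack: [5, 10]
BINARY_OP + → 5 + 10 = 15. Stack: [15]
LOAD_FAST u → push 10. Stack: [15, 10]
BINARY_OP ^ → 15 ^ 10 = 5. Stack: [5]
STORE_FAST m → m=5. Stack: []
LOAD_FAST_LOAD_FAST u,u → push 10,10. Stack: [10, 10]
BINARY_OP % → 10 % 10 = 0. Stack: [0]
STORE_FAST z → z=0. Stack: []
LOAD_FAST u → push 10. Stack: [10]
RETURN_VALUE → return 10.

5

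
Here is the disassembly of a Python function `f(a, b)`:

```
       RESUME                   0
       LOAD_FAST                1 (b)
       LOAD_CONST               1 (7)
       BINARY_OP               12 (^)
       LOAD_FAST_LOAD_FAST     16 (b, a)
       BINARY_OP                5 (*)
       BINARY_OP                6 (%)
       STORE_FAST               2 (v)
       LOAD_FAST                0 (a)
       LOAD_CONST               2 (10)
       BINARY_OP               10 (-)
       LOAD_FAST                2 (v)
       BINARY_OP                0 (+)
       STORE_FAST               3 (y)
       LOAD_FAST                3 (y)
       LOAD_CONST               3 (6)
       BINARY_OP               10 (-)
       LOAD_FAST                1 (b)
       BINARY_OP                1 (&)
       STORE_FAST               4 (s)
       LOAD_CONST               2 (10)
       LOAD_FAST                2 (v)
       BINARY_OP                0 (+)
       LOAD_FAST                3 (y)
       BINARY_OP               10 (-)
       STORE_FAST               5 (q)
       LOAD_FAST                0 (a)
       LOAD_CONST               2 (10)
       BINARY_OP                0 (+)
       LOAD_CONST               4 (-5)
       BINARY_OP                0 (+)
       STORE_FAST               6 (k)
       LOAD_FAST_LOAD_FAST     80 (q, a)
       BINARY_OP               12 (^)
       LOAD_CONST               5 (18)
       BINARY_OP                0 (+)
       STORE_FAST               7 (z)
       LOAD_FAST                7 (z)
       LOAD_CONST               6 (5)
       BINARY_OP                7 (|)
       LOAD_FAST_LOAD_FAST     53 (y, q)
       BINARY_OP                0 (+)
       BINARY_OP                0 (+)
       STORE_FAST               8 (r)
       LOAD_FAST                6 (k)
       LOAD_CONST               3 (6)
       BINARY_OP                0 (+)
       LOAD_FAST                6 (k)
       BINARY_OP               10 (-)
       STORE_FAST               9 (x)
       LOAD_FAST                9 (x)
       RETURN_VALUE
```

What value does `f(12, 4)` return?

LOAD_FAST b → push 4. Stack: [4]
LOAD_CONST → push 7. Stack: [4, 7]
BINARY_OP ^ → 4 ^ 7 = 3. Stack: [3]
LOAD_FAST_LOAD_FAST b,a → push 4,12. Stack: [3, 4, 12]
BINARY_OP * → 4 * 12 = 48. Stack: [3, 48]
BINARY_OP % → 3 % 48 = 3. Stack: [3]
STORE_FAST v → v=3. Stack: []
LOAD_FAST a → push 12. Stack: [12]
LOAD_CONST → push 10. Stack: [12, 10]
BINARY_OP - → 12 - 10 = 2. Stack: [2]
LOAD_FAST v → push 3. Stack: [2, 3]
BINARY_OP + → 2 + 3 = 5. Stack: [5]
STORE_FAST y → y=5. Stack: []
LOAD_FAST y → push 5. Stack: [5]
LOAD_CONST → push 6. Stack: [5, 6]
BINARY_OP - → 5 - 6 = -1. Stack: [-1]
LOAD_FAST b → push 4. Stack: [-1, 4]
BINARY_OP & → -1 & 4 = 4. Stack: [4]
STORE_FAST s → s=4. Stack: []
LOAD_CONST → push 10. Stack: [10]
LOAD_FAST v → push 3. Stack: [10, 3]
BINARY_OP + → 10 + 3 = 13. Stack: [13]
LOAD_FAST y → push 5. Stack: [13, 5]
BINARY_OP - → 13 - 5 = 8. Stack: [8]
STORE_FAST q → q=8. Stack: []
LOAD_FAST a → push 12. Stack: [12]
LOAD_CONST → push 10. Stack: [12, 10]
BINARY_OP + → 12 + 10 = 22. Stack: [22]
LOAD_CONST → push -5. Stack: [22, -5]
BINARY_OP + → 22 + -5 = 17. Stack: [17]
STORE_FAST k → k=17. Stack: []
LOAD_FAST_LOAD_FAST q,a → push 8,12. Stack: [8, 12]
BINARY_OP ^ → 8 ^ 12 = 4. Stack: [4]
LOAD_CONST → push 18. Stack: [4, 18]
BINARY_OP + → 4 + 18 = 22. Stack: [22]
STORE_FAST z → z=22. Stack: []
LOAD_FAST z → push 22. Stack: [22]
LOAD_CONST → push 5. Stack: [22, 5]
BINARY_OP | → 22 | 5 = 23. Stack: [23]
LOAD_FAST_LOAD_FAST y,q → push 5,8. Stack: [23, 5, 8]
BINARY_OP + → 5 + 8 = 13. Stack: [23, 13]
BINARY_OP + → 23 + 13 = 36. Stack: [36]
STORE_FAST r → r=36. Stack: []
LOAD_FAST k → push 17. Stack: [17]
LOAD_CONST → push 6. Stack: [17, 6]
BINARY_OP + → 17 + 6 = 23. Stack: [23]
LOAD_FAST k → push 17. Stack: [23, 17]
BINARY_OP - → 23 - 17 = 6. Stack: [6]
STORE_FAST x → x=6. Stack: []
LOAD_FAST x → push 6. Stack: [6]
RETURN_VALUE → return 6.

6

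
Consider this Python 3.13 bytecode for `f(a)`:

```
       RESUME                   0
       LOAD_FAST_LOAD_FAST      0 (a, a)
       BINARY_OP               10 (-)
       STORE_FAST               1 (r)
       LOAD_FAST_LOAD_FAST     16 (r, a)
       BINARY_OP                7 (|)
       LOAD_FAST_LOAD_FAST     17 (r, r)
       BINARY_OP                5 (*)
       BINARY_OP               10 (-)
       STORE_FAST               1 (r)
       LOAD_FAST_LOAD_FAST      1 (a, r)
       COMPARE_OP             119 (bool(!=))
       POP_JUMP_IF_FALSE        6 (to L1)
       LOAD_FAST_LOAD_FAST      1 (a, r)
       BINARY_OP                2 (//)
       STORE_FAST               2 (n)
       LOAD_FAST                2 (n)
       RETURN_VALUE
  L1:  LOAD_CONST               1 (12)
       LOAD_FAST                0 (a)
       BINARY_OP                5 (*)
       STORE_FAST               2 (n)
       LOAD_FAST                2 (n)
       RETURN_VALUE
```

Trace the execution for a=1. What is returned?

LOAD_FAST_LOAD_FAST a,a → push 1,1. Stack: [1, 1]
BINARY_OP - → 1 - 1 = 0. Stack: [0]
STORE_FAST r → r=0. Stack: []
LOAD_FAST_LOAD_FAST r,a → push 0,1. Stack: [0, 1]
BINARY_OP | → 0 | 1 = 1. Stack: [1]
LOAD_FAST_LOAD_FAST r,r → push 0,0. Stack: [1, 0, 0]
BINARY_OP * → 0 * 0 = 0. Stack: [1, 0]
BINARY_OP - → 1 - 0 = 1. Stack: [1]
STORE_FAST r → r=1. Stack: []
LOAD_FAST_LOAD_FAST a,r → push 1,1. Stack: [1, 1]
COMPARE_OP bool(!=) → 1 vs 1 = False. Stack: [False]
POP_JUMP_IF_FALSE → pop False; jump. Stack: []
LOAD_CONST → push 12. Stack: [12]
LOAD_FAST a → push 1. Stack: [12, 1]
BINARY_OP * → 12 * 1 = 12. Stack: [12]
STORE_FAST n → n=12. Stack: []
LOAD_FAST n → push 12. Stack: [12]
RETURN_VALUE → return 12.

12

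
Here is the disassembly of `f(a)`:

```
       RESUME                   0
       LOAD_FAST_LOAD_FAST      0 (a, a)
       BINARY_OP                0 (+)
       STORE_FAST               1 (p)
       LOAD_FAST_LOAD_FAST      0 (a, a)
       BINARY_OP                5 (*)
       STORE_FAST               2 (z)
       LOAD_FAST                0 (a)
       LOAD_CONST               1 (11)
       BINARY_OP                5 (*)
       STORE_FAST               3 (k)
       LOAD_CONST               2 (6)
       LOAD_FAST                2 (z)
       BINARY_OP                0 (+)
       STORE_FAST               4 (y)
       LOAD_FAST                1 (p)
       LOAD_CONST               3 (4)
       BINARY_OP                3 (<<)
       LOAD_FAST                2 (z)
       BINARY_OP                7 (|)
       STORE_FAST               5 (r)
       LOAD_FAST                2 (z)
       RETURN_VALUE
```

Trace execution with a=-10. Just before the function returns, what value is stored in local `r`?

-284

LOAD_FAST_LOAD_FAST a,a → push -10,-10. Stack: [-10, -10]
BINARY_OP + → -10 + -10 = -20. Stack: [-20]
STORE_FAST p → p=-20. Stack: []
LOAD_FAST_LOAD_FAST a,a → push -10,-10. Stack: [-10, -10]
BINARY_OP * → -10 * -10 = 100. Stack: [100]
STORE_FAST z → z=100. Stack: []
LOAD_FAST a → push -10. Stack: [-10]
LOAD_CONST → push 11. Stack: [-10, 11]
BINARY_OP * → -10 * 11 = -110. Stack: [-110]
STORE_FAST k → k=-110. Stack: []
LOAD_CONST → push 6. Stack: [6]
LOAD_FAST z → push 100. Stack: [6, 100]
BINARY_OP + → 6 + 100 = 106. Stack: [106]
STORE_FAST y → y=106. Stack: []
LOAD_FAST p → push -20. Stack: [-20]
LOAD_CONST → push 4. Stack: [-20, 4]
BINARY_OP << → -20 << 4 = -320. Stack: [-320]
LOAD_FAST z → push 100. Stack: [-320, 100]
BINARY_OP | → -320 | 100 = -284. Stack: [-284]
STORE_FAST r → r=-284. Stack: []
LOAD_FAST z → push 100. Stack: [100]
RETURN_VALUE → return 100.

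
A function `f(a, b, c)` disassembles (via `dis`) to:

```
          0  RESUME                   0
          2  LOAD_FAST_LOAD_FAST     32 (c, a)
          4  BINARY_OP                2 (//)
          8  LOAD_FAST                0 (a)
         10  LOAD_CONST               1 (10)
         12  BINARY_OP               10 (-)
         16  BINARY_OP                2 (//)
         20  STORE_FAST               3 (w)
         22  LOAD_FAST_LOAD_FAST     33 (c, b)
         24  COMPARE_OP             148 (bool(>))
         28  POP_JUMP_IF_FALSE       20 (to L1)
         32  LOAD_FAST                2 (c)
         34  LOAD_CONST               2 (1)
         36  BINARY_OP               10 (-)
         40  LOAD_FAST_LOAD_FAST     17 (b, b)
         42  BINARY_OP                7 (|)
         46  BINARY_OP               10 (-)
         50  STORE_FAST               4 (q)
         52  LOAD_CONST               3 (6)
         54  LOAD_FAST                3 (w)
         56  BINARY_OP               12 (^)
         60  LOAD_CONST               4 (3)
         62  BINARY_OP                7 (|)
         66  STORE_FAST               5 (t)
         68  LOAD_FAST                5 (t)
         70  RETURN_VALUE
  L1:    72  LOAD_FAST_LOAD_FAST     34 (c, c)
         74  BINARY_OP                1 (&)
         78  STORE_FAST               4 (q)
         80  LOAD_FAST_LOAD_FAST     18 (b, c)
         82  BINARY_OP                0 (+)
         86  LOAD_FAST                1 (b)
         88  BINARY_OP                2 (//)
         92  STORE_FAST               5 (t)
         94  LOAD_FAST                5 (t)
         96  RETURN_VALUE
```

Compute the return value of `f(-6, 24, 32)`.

7

LOAD_FAST_LOAD_FAST c,a → push 32,-6. Stack: [32, -6]
BINARY_OP // → 32 // -6 = -6. Stack: [-6]
LOAD_FAST a → push -6. Stack: [-6, -6]
LOAD_CONST → push 10. Stack: [-6, -6, 10]
BINARY_OP - → -6 - 10 = -16. Stack: [-6, -16]
BINARY_OP // → -6 // -16 = 0. Stack: [0]
STORE_FAST w → w=0. Stack: []
LOAD_FAST_LOAD_FAST c,b → push 32,24. Stack: [32, 24]
COMPARE_OP bool(>) → 32 vs 24 = True. Stack: [True]
POP_JUMP_IF_FALSE → pop True; no jump. Stack: []
LOAD_FAST c → push 32. Stack: [32]
LOAD_CONST → push 1. Stack: [32, 1]
BINARY_OP - → 32 - 1 = 31. Stack: [31]
LOAD_FAST_LOAD_FAST b,b → push 24,24. Stack: [31, 24, 24]
BINARY_OP | → 24 | 24 = 24. Stack: [31, 24]
BINARY_OP - → 31 - 24 = 7. Stack: [7]
STORE_FAST q → q=7. Stack: []
LOAD_CONST → push 6. Stack: [6]
LOAD_FAST w → push 0. Stack: [6, 0]
BINARY_OP ^ → 6 ^ 0 = 6. Stack: [6]
LOAD_CONST → push 3. Stack: [6, 3]
BINARY_OP | → 6 | 3 = 7. Stack: [7]
STORE_FAST t → t=7. Stack: []
LOAD_FAST t → push 7. Stack: [7]
RETURN_VALUE → return 7.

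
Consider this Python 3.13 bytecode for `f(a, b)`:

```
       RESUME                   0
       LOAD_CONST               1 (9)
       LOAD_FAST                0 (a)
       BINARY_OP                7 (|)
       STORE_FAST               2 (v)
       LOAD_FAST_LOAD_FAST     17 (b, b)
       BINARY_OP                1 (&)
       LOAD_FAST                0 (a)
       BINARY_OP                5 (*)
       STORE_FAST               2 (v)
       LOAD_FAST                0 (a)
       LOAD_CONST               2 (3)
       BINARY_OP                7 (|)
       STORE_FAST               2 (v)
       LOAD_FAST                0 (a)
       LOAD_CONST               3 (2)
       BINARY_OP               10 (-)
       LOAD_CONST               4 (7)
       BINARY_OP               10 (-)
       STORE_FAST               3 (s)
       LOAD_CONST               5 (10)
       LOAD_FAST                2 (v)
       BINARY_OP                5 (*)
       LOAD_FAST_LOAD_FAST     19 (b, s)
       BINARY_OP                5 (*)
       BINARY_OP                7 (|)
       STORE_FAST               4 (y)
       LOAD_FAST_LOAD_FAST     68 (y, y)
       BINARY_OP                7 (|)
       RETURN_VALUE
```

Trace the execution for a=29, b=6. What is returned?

LOAD_CONST → push 9. Stack: [9]
LOAD_FAST a → push 29. Stack: [9, 29]
BINARY_OP | → 9 | 29 = 29. Stack: [29]
STORE_FAST v → v=29. Stack: []
LOAD_FAST_LOAD_FAST b,b → push 6,6. Stack: [6, 6]
BINARY_OP & → 6 & 6 = 6. Stack: [6]
LOAD_FAST a → push 29. Stack: [6, 29]
BINARY_OP * → 6 * 29 = 174. Stack: [174]
STORE_FAST v → v=174. Stack: []
LOAD_FAST a → push 29. Stack: [29]
LOAD_CONST → push 3. Stack: [29, 3]
BINARY_OP | → 29 | 3 = 31. Stack: [31]
STORE_FAST v → v=31. Stack: []
LOAD_FAST a → push 29. Stack: [29]
LOAD_CONST → push 2. Stack: [29, 2]
BINARY_OP - → 29 - 2 = 27. Stack: [27]
LOAD_CONST → push 7. Stack: [27, 7]
BINARY_OP - → 27 - 7 = 20. Stack: [20]
STORE_FAST s → s=20. Stack: []
LOAD_CONST → push 10. Stack: [10]
LOAD_FAST v → push 31. Stack: [10, 31]
BINARY_OP * → 10 * 31 = 310. Stack: [310]
LOAD_FAST_LOAD_FAST b,s → push 6,20. Stack: [310, 6, 20]
BINARY_OP * → 6 * 20 = 120. Stack: [310, 120]
BINARY_OP | → 310 | 120 = 382. Stack: [382]
STORE_FAST y → y=382. Stack: []
LOAD_FAST_LOAD_FAST y,y → push 382,382. Stack: [382, 382]
BINARY_OP | → 382 | 382 = 382. Stack: [382]
RETURN_VALUE → return 382.

382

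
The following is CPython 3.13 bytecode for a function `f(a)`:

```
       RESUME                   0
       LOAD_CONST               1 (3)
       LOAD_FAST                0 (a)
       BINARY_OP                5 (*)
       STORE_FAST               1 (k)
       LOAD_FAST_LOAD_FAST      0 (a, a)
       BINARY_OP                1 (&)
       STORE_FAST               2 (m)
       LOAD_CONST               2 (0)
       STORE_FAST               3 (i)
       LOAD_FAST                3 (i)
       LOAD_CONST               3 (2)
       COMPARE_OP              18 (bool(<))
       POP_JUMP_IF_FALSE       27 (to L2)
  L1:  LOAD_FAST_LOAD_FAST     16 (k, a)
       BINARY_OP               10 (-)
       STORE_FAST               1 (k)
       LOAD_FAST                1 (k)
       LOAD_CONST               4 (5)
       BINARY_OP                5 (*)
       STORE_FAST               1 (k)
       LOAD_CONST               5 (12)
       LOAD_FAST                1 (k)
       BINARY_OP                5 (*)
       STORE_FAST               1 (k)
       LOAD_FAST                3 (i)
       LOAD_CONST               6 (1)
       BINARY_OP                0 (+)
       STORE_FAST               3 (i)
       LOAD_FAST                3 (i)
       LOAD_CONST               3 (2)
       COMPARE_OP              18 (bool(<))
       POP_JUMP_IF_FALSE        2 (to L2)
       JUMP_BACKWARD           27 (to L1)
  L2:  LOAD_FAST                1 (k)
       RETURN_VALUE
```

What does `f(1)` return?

LOAD_CONST → push 3. Stack: [3]
LOAD_FAST a → push 1. Stack: [3, 1]
BINARY_OP * → 3 * 1 = 3. Stack: [3]
STORE_FAST k → k=3. Stack: []
LOAD_FAST_LOAD_FAST a,a → push 1,1. Stack: [1, 1]
BINARY_OP & → 1 & 1 = 1. Stack: [1]
STORE_FAST m → m=1. Stack: []
LOAD_CONST → push 0. Stack: [0]
STORE_FAST i → i=0. Stack: []
LOAD_FAST i → push 0. Stack: [0]
LOAD_CONST → push 2. Stack: [0, 2]
COMPARE_OP bool(<) → 0 vs 2 = True. Stack: [True]
POP_JUMP_IF_FALSE → pop True; no jump. Stack: []
LOAD_FAST_LOAD_FAST k,a → push 3,1. Stack: [3, 1]
BINARY_OP - → 3 - 1 = 2. Stack: [2]
STORE_FAST k → k=2. Stack: []
LOAD_FAST k → push 2. Stack: [2]
LOAD_CONST → push 5. Stack: [2, 5]
BINARY_OP * → 2 * 5 = 10. Stack: [10]
STORE_FAST k → k=10. Stack: []
LOAD_CONST → push 12. Stack: [12]
LOAD_FAST k → push 10. Stack: [12, 10]
BINARY_OP * → 12 * 10 = 120. Stack: [120]
STORE_FAST k → k=120. Stack: []
LOAD_FAST i → push 0. Stack: [0]
LOAD_CONST → push 1. Stack: [0, 1]
BINARY_OP + → 0 + 1 = 1. Stack: [1]
STORE_FAST i → i=1. Stack: []
LOAD_FAST i → push 1. Stack: [1]
LOAD_CONST → push 2. Stack: [1, 2]
COMPARE_OP bool(<) → 1 vs 2 = True. Stack: [True]
POP_JUMP_IF_FALSE → pop True; no jump. Stack: []
LOAD_FAST_LOAD_FAST k,a → push 120,1. Stack: [120, 1]
BINARY_OP - → 120 - 1 = 119. Stack: [119]
STORE_FAST k → k=119. Stack: []
LOAD_FAST k → push 119. Stack: [119]
LOAD_CONST → push 5. Stack: [119, 5]
BINARY_OP * → 119 * 5 = 595. Stack: [595]
STORE_FAST k → k=595. Stack: []
LOAD_CONST → push 12. Stack: [12]
LOAD_FAST k → push 595. Stack: [12, 595]
BINARY_OP * → 12 * 595 = 7140. Stack: [7140]
STORE_FAST k → k=7140. Stack: []
LOAD_FAST i → push 1. Stack: [1]
LOAD_CONST → push 1. Stack: [1, 1]
BINARY_OP + → 1 + 1 = 2. Stack: [2]
STORE_FAST i → i=2. Stack: []
LOAD_FAST i → push 2. Stack: [2]
LOAD_CONST → push 2. Stack: [2, 2]
COMPARE_OP bool(<) → 2 vs 2 = False. Stack: [False]
POP_JUMP_IF_FALSE → pop False; jump. Stack: []
LOAD_FAST k → push 7140. Stack: [7140]
RETURN_VALUE → return 7140.

7140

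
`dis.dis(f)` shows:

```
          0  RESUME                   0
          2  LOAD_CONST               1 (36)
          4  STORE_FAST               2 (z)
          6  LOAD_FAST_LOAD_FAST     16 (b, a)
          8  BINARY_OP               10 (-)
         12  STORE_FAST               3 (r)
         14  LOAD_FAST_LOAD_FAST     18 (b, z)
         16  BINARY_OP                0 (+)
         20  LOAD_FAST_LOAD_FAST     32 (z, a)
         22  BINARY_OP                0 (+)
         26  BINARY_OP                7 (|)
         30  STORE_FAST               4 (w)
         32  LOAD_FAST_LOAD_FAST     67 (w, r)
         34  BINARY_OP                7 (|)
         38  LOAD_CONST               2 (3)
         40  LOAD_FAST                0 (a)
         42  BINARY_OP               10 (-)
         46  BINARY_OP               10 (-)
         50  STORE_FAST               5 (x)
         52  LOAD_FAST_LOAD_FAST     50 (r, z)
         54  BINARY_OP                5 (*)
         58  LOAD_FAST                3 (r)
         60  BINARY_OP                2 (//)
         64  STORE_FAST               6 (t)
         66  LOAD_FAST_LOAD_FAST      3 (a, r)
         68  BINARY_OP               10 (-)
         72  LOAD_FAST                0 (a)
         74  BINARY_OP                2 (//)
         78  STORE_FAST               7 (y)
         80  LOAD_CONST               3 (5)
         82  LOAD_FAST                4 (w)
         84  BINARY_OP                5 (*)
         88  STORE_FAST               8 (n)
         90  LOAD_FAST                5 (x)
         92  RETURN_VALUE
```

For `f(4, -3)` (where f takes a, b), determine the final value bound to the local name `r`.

LOAD_CONST → push 36. Stack: [36]
STORE_FAST z → z=36. Stack: []
LOAD_FAST_LOAD_FAST b,a → push -3,4. Stack: [-3, 4]
BINARY_OP - → -3 - 4 = -7. Stack: [-7]
STORE_FAST r → r=-7. Stack: []
LOAD_FAST_LOAD_FAST b,z → push -3,36. Stack: [-3, 36]
BINARY_OP + → -3 + 36 = 33. Stack: [33]
LOAD_FAST_LOAD_FAST z,a → push 36,4. Stack: [33, 36, 4]
BINARY_OP + → 36 + 4 = 40. Stack: [33, 40]
BINARY_OP | → 33 | 40 = 41. Stack: [41]
STORE_FAST w → w=41. Stack: []
LOAD_FAST_LOAD_FAST w,r → push 41,-7. Stack: [41, -7]
BINARY_OP | → 41 | -7 = -7. Stack: [-7]
LOAD_CONST → push 3. Stack: [-7, 3]
LOAD_FAST a → push 4. Stack: [-7, 3, 4]
BINARY_OP - → 3 - 4 = -1. Stack: [-7, -1]
BINARY_OP - → -7 - -1 = -6. Stack: [-6]
STORE_FAST x → x=-6. Stack: []
LOAD_FAST_LOAD_FAST r,z → push -7,36. Stack: [-7, 36]
BINARY_OP * → -7 * 36 = -252. Stack: [-252]
LOAD_FAST r → push -7. Stack: [-252, -7]
BINARY_OP // → -252 // -7 = 36. Stack: [36]
STORE_FAST t → t=36. Stack: []
LOAD_FAST_LOAD_FAST a,r → push 4,-7. Stack: [4, -7]
BINARY_OP - → 4 - -7 = 11. Stack: [11]
LOAD_FAST a → push 4. Stack: [11, 4]
BINARY_OP // → 11 // 4 = 2. Stack: [2]
STORE_FAST y → y=2. Stack: []
LOAD_CONST → push 5. Stack: [5]
LOAD_FAST w → push 41. Stack: [5, 41]
BINARY_OP * → 5 * 41 = 205. Stack: [205]
STORE_FAST n → n=205. Stack: []
LOAD_FAST x → push -6. Stack: [-6]
RETURN_VALUE → return -6.

-7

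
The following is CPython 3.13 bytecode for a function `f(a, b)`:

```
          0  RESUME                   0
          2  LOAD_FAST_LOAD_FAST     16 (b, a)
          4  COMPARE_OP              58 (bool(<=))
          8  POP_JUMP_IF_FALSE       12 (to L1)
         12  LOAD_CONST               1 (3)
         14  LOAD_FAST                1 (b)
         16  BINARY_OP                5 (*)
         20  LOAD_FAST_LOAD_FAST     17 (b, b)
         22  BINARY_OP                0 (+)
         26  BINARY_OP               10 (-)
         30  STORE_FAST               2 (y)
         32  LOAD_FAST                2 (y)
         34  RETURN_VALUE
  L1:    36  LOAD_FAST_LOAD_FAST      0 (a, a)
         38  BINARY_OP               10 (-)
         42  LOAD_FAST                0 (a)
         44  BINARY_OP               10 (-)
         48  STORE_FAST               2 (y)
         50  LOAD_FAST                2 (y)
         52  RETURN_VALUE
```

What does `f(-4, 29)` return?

4

LOAD_FAST_LOAD_FAST b,a → push 29,-4. Stack: [29, -4]
COMPARE_OP bool(<=) → 29 vs -4 = False. Stack: [False]
POP_JUMP_IF_FALSE → pop False; jump. Stack: []
LOAD_FAST_LOAD_FAST a,a → push -4,-4. Stack: [-4, -4]
BINARY_OP - → -4 - -4 = 0. Stack: [0]
LOAD_FAST a → push -4. Stack: [0, -4]
BINARY_OP - → 0 - -4 = 4. Stack: [4]
STORE_FAST y → y=4. Stack: []
LOAD_FAST y → push 4. Stack: [4]
RETURN_VALUE → return 4.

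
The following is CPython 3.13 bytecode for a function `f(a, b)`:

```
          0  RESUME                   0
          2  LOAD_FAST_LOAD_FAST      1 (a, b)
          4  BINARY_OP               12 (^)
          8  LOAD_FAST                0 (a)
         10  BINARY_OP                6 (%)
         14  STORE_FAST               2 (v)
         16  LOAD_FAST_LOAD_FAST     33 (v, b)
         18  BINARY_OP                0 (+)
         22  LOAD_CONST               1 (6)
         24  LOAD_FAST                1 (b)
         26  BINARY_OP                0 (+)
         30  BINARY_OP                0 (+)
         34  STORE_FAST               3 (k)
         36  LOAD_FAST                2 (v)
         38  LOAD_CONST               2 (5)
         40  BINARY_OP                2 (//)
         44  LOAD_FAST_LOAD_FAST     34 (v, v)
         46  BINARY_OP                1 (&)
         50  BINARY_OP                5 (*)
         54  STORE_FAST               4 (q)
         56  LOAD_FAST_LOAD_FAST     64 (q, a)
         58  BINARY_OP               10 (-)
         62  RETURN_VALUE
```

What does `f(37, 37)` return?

LOAD_FAST_LOAD_FAST a,b → push 37,37. Stack: [37, 37]
BINARY_OP ^ → 37 ^ 37 = 0. Stack: [0]
LOAD_FAST a → push 37. Stack: [0, 37]
BINARY_OP % → 0 % 37 = 0. Stack: [0]
STORE_FAST v → v=0. Stack: []
LOAD_FAST_LOAD_FAST v,b → push 0,37. Stack: [0, 37]
BINARY_OP + → 0 + 37 = 37. Stack: [37]
LOAD_CONST → push 6. Stack: [37, 6]
LOAD_FAST b → push 37. Stack: [37, 6, 37]
BINARY_OP + → 6 + 37 = 43. Stack: [37, 43]
BINARY_OP + → 37 + 43 = 80. Stack: [80]
STORE_FAST k → k=80. Stack: []
LOAD_FAST v → push 0. Stack: [0]
LOAD_CONST → push 5. Stack: [0, 5]
BINARY_OP // → 0 // 5 = 0. Stack: [0]
LOAD_FAST_LOAD_FAST v,v → push 0,0. Stack: [0, 0, 0]
BINARY_OP & → 0 & 0 = 0. Stack: [0, 0]
BINARY_OP * → 0 * 0 = 0. Stack: [0]
STORE_FAST q → q=0. Stack: []
LOAD_FAST_LOAD_FAST q,a → push 0,37. Stack: [0, 37]
BINARY_OP - → 0 - 37 = -37. Stack: [-37]
RETURN_VALUE → return -37.

-37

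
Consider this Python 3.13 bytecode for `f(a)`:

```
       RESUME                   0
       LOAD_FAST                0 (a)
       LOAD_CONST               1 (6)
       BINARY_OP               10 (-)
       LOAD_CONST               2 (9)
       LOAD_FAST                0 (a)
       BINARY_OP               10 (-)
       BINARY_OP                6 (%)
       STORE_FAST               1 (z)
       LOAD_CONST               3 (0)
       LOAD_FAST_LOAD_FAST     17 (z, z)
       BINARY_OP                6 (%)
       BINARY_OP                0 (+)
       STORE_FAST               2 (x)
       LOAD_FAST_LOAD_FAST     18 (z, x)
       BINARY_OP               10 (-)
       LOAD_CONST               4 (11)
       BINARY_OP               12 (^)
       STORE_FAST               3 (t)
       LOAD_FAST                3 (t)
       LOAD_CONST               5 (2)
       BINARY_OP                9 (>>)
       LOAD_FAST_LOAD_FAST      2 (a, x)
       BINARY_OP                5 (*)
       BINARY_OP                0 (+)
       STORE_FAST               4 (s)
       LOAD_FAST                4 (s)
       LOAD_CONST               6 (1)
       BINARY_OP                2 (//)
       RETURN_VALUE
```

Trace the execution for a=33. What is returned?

-8

LOAD_FAST a → push 33. Stack: [33]
LOAD_CONST → push 6. Stack: [33, 6]
BINARY_OP - → 33 - 6 = 27. Stack: [27]
LOAD_CONST → push 9. Stack: [27, 9]
LOAD_FAST a → push 33. Stack: [27, 9, 33]
BINARY_OP - → 9 - 33 = -24. Stack: [27, -24]
BINARY_OP % → 27 % -24 = -21. Stack: [-21]
STORE_FAST z → z=-21. Stack: []
LOAD_CONST → push 0. Stack: [0]
LOAD_FAST_LOAD_FAST z,z → push -21,-21. Stack: [0, -21, -21]
BINARY_OP % → -21 % -21 = 0. Stack: [0, 0]
BINARY_OP + → 0 + 0 = 0. Stack: [0]
STORE_FAST x → x=0. Stack: []
LOAD_FAST_LOAD_FAST z,x → push -21,0. Stack: [-21, 0]
BINARY_OP - → -21 - 0 = -21. Stack: [-21]
LOAD_CONST → push 11. Stack: [-21, 11]
BINARY_OP ^ → -21 ^ 11 = -32. Stack: [-32]
STORE_FAST t → t=-32. Stack: []
LOAD_FAST t → push -32. Stack: [-32]
LOAD_CONST → push 2. Stack: [-32, 2]
BINARY_OP >> → -32 >> 2 = -8. Stack: [-8]
LOAD_FAST_LOAD_FAST a,x → push 33,0. Stack: [-8, 33, 0]
BINARY_OP * → 33 * 0 = 0. Stack: [-8, 0]
BINARY_OP + → -8 + 0 = -8. Stack: [-8]
STORE_FAST s → s=-8. Stack: []
LOAD_FAST s → push -8. Stack: [-8]
LOAD_CONST → push 1. Stack: [-8, 1]
BINARY_OP // → -8 // 1 = -8. Stack: [-8]
RETURN_VALUE → return -8.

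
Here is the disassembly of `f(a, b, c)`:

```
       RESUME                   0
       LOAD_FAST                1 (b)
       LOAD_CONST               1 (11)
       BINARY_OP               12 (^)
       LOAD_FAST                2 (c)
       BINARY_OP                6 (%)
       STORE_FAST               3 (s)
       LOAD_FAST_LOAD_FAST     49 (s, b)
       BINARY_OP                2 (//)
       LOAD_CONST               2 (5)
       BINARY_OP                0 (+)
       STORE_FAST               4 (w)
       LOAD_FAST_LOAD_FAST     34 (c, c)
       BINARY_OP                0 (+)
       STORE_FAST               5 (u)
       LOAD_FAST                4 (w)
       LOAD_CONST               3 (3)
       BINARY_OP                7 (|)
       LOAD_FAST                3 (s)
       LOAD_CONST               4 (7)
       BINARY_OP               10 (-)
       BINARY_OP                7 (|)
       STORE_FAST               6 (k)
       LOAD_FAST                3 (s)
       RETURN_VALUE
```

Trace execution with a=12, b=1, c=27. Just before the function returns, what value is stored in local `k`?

15

LOAD_FAST b → push 1. Stack: [1]
LOAD_CONST → push 11. Stack: [1, 11]
BINARY_OP ^ → 1 ^ 11 = 10. Stack: [10]
LOAD_FAST c → push 27. Stack: [10, 27]
BINARY_OP % → 10 % 27 = 10. Stack: [10]
STORE_FAST s → s=10. Stack: []
LOAD_FAST_LOAD_FAST s,b → push 10,1. Stack: [10, 1]
BINARY_OP // → 10 // 1 = 10. Stack: [10]
LOAD_CONST → push 5. Stack: [10, 5]
BINARY_OP + → 10 + 5 = 15. Stack: [15]
STORE_FAST w → w=15. Stack: []
LOAD_FAST_LOAD_FAST c,c → push 27,27. Stack: [27, 27]
BINARY_OP + → 27 + 27 = 54. Stack: [54]
STORE_FAST u → u=54. Stack: []
LOAD_FAST w → push 15. Stack: [15]
LOAD_CONST → push 3. Stack: [15, 3]
BINARY_OP | → 15 | 3 = 15. Stack: [15]
LOAD_FAST s → push 10. Stack: [15, 10]
LOAD_CONST → push 7. Stack: [15, 10, 7]
BINARY_OP - → 10 - 7 = 3. Stack: [15, 3]
BINARY_OP | → 15 | 3 = 15. Stack: [15]
STORE_FAST k → k=15. Stack: []
LOAD_FAST s → push 10. Stack: [10]
RETURN_VALUE → return 10.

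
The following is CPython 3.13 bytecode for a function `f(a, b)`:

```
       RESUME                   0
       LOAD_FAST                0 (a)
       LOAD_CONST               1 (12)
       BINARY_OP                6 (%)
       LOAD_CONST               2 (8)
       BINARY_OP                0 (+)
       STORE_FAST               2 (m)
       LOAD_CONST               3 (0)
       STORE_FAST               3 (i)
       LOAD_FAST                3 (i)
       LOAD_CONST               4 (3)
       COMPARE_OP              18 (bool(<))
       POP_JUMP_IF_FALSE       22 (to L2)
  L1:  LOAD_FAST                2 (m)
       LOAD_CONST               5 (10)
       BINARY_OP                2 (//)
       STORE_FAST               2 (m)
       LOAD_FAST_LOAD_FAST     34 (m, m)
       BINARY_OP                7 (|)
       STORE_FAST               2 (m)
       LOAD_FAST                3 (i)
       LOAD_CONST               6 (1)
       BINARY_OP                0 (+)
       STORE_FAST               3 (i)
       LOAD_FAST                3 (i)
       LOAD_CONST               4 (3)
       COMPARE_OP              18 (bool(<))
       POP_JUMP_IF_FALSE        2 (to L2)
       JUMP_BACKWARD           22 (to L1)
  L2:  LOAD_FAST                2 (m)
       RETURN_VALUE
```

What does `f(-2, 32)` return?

0

LOAD_FAST a → push -2. Stack: [-2]
LOAD_CONST → push 12. Stack: [-2, 12]
BINARY_OP % → -2 % 12 = 10. Stack: [10]
LOAD_CONST → push 8. Stack: [10, 8]
BINARY_OP + → 10 + 8 = 18. Stack: [18]
STORE_FAST m → m=18. Stack: []
LOAD_CONST → push 0. Stack: [0]
STORE_FAST i → i=0. Stack: []
LOAD_FAST i → push 0. Stack: [0]
LOAD_CONST → push 3. Stack: [0, 3]
COMPARE_OP bool(<) → 0 vs 3 = True. Stack: [True]
POP_JUMP_IF_FALSE → pop True; no jump. Stack: []
LOAD_FAST m → push 18. Stack: [18]
LOAD_CONST → push 10. Stack: [18, 10]
BINARY_OP // → 18 // 10 = 1. Stack: [1]
STORE_FAST m → m=1. Stack: []
LOAD_FAST_LOAD_FAST m,m → push 1,1. Stack: [1, 1]
BINARY_OP | → 1 | 1 = 1. Stack: [1]
STORE_FAST m → m=1. Stack: []
LOAD_FAST i → push 0. Stack: [0]
LOAD_CONST → push 1. Stack: [0, 1]
BINARY_OP + → 0 + 1 = 1. Stack: [1]
STORE_FAST i → i=1. Stack: []
LOAD_FAST i → push 1. Stack: [1]
LOAD_CONST → push 3. Stack: [1, 3]
COMPARE_OP bool(<) → 1 vs 3 = True. Stack: [True]
POP_JUMP_IF_FALSE → pop True; no jump. Stack: []
LOAD_FAST m → push 1. Stack: [1]
LOAD_CONST → push 10. Stack: [1, 10]
BINARY_OP // → 1 // 10 = 0. Stack: [0]
STORE_FAST m → m=0. Stack: []
LOAD_FAST_LOAD_FAST m,m → push 0,0. Stack: [0, 0]
BINARY_OP | → 0 | 0 = 0. Stack: [0]
STORE_FAST m → m=0. Stack: []
LOAD_FAST i → push 1. Stack: [1]
LOAD_CONST → push 1. Stack: [1, 1]
BINARY_OP + → 1 + 1 = 2. Stack: [2]
STORE_FAST i → i=2. Stack: []
LOAD_FAST i → push 2. Stack: [2]
LOAD_CONST → push 3. Stack: [2, 3]
COMPARE_OP bool(<) → 2 vs 3 = True. Stack: [True]
POP_JUMP_IF_FALSE → pop True; no jump. Stack: []
LOAD_FAST m → push 0. Stack: [0]
LOAD_CONST → push 10. Stack: [0, 10]
BINARY_OP // → 0 // 10 = 0. Stack: [0]
STORE_FAST m → m=0. Stack: []
LOAD_FAST_LOAD_FAST m,m → push 0,0. Stack: [0, 0]
BINARY_OP | → 0 | 0 = 0. Stack: [0]
STORE_FAST m → m=0. Stack: []
LOAD_FAST i → push 2. Stack: [2]
LOAD_CONST → push 1. Stack: [2, 1]
BINARY_OP + → 2 + 1 = 3. Stack: [3]
STORE_FAST i → i=3. Stack: []
LOAD_FAST i → push 3. Stack: [3]
LOAD_CONST → push 3. Stack: [3, 3]
COMPARE_OP bool(<) → 3 vs 3 = False. Stack: [False]
POP_JUMP_IF_FALSE → pop False; jump. Stack: []
LOAD_FAST m → push 0. Stack: [0]
RETURN_VALUE → return 0.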